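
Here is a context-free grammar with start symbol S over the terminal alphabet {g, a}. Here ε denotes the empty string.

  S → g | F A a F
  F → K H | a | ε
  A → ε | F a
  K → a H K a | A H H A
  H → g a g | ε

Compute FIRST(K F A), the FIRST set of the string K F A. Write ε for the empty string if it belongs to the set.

FIRST(H): from H→g a g we get {g}; from H→ε we get {ε}. So FIRST(H) = {ε, g}.
FIRST(S): from S→g we get {g}; from S→F A a F we get {a, g}. So FIRST(S) = {a, g}.
FIRST(F): from F→K H we get {ε, a, g}; from F→a we get {a}; from F→ε we get {ε}. So FIRST(F) = {ε, a, g}.
FIRST(A): from A→ε we get {ε}; from A→F a we get {a, g}. So FIRST(A) = {ε, a, g}.
FIRST(K): from K→a H K a we get {a}; from K→A H H A we get {ε, a, g}. So FIRST(K) = {ε, a, g}.
FIRST(K F A): take FIRST of each symbol in turn, carrying on past any symbol whose FIRST contains ε; result {ε, a, g}.

{ε, a, g}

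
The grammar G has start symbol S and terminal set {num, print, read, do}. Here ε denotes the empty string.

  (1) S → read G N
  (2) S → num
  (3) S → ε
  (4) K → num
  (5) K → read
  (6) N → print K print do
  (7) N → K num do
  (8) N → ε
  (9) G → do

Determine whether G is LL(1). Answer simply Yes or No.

Yes

FIRST(S) = {ε, num, read}
FIRST(K) = {num, read}
FIRST(N) = {ε, num, print, read}
FIRST(G) = {do}
FOLLOW(S) = {$}
FOLLOW(K) = {num, print}
FOLLOW(N) = {$}
FOLLOW(G) = {$, num, print, read}
Each cell of M receives at most one production.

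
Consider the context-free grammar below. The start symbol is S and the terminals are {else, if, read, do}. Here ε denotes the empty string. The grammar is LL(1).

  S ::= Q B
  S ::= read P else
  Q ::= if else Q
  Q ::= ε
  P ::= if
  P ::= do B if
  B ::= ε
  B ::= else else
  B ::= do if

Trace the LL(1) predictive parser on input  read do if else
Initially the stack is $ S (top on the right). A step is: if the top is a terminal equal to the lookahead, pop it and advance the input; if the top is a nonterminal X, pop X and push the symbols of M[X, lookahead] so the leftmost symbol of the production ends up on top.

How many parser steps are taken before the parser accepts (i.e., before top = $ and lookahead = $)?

7

     Stack           Input              Action
  1  $ S             read do if else $  expand S ::= read P else
  2  $ else P read   read do if else $  match read
  3  $ else P        do if else $       expand P ::= do B if
  4  $ else if B do  do if else $       match do
  5  $ else if B     if else $          expand B ::= ε
  6  $ else if       if else $          match if
  7  $ else          else $             match else
Accept reached after 7 steps.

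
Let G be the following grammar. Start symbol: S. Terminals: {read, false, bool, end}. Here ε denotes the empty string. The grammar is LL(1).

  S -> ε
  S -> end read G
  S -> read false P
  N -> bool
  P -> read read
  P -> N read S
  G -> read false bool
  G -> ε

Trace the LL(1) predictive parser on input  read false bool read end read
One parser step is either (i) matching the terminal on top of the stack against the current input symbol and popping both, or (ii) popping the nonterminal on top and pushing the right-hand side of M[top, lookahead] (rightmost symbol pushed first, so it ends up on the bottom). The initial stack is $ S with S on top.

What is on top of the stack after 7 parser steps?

step 1: stack=$ S  input=read false bool read end read $  — expand S -> read false P
step 2: stack=$ P false read  input=read false bool read end read $  — match read
step 3: stack=$ P false  input=false bool read end read $  — match false
step 4: stack=$ P  input=bool read end read $  — expand P -> N read S
step 5: stack=$ S read N  input=bool read end read $  — expand N -> bool
step 6: stack=$ S read bool  input=bool read end read $  — match bool
step 7: stack=$ S read  input=read end read $  — match read
Stack after step 7: $ S (top = S).

S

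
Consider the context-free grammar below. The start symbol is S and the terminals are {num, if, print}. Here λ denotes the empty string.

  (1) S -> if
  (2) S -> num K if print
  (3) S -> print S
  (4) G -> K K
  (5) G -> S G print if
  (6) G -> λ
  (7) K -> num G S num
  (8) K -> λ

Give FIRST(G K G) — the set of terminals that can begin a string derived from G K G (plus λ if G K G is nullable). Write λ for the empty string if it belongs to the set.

{λ, if, num, print}

FIRST(S): from S->if we get {if}; from S->num K if print we get {num}; from S->print S we get {print}. So FIRST(S) = {if, num, print}.
FIRST(K): from K->num G S num we get {num}; from K->λ we get {λ}. So FIRST(K) = {λ, num}.
FIRST(G): from G->K K we get {λ, num}; from G->S G print if we get {if, num, print}; from G->λ we get {λ}. So FIRST(G) = {λ, if, num, print}.
FIRST(G K G): take FIRST of each symbol in turn, carrying on past any symbol whose FIRST contains λ; result {λ, if, num, print}.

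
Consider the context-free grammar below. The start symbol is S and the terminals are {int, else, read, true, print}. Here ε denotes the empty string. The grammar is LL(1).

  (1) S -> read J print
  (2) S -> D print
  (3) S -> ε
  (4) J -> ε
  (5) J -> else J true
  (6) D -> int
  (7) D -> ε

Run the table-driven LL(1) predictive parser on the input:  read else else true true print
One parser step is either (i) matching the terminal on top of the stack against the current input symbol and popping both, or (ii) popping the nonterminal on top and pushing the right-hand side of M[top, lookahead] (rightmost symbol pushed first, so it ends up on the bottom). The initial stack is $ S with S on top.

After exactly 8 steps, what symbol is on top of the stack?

step 1: stack=$ S  input=read else else true true print $  — expand S -> read J print
step 2: stack=$ print J read  input=read else else true true print $  — match read
step 3: stack=$ print J  input=else else true true print $  — expand J -> else J true
step 4: stack=$ print true J else  input=else else true true print $  — match else
step 5: stack=$ print true J  input=else true true print $  — expand J -> else J true
step 6: stack=$ print true true J else  input=else true true print $  — match else
step 7: stack=$ print true true J  input=true true print $  — expand J -> ε
step 8: stack=$ print true true  input=true true print $  — match true
Stack after step 8: $ print true (top = true).

true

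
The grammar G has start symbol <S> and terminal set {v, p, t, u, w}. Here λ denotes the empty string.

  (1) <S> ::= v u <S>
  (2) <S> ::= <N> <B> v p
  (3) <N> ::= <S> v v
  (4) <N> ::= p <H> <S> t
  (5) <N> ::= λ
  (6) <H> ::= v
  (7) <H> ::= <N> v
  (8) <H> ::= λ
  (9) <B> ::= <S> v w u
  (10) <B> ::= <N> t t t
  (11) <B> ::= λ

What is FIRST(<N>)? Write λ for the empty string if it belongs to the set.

FIRST(<S>): from <S>::=v u <S> we get {v}; from <S>::=<N> <B> v p we get {p, t, v}. So FIRST(<S>) = {p, t, v}.
FIRST(<N>): from <N>::=<S> v v we get {p, t, v}; from <N>::=p <H> <S> t we get {p}; from <N>::=λ we get {λ}. So FIRST(<N>) = {λ, p, t, v}.
FIRST(<H>): from <H>::=v we get {v}; from <H>::=<N> v we get {p, t, v}; from <H>::=λ we get {λ}. So FIRST(<H>) = {λ, p, t, v}.
FIRST(<B>): from <B>::=<S> v w u we get {p, t, v}; from <B>::=<N> t t t we get {p, t, v}; from <B>::=λ we get {λ}. So FIRST(<B>) = {λ, p, t, v}.

{λ, p, t, v}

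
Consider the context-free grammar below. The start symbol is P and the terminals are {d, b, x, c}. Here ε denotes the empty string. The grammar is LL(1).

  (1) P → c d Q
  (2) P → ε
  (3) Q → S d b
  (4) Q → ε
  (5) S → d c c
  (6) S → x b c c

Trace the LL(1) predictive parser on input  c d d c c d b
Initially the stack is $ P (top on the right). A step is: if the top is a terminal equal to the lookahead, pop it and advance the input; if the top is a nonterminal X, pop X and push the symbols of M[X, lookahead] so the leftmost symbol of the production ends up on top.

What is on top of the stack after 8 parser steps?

     Stack        Input            Action
  1  $ P          c d d c c d b $  expand P → c d Q
  2  $ Q d c      c d d c c d b $  match c
  3  $ Q d        d d c c d b $    match d
  4  $ Q          d c c d b $      expand Q → S d b
  5  $ b d S      d c c d b $      expand S → d c c
  6  $ b d c c d  d c c d b $      match d
  7  $ b d c c    c c d b $        match c
  8  $ b d c      c d b $          match c
Stack after step 8: $ b d (top = d).

d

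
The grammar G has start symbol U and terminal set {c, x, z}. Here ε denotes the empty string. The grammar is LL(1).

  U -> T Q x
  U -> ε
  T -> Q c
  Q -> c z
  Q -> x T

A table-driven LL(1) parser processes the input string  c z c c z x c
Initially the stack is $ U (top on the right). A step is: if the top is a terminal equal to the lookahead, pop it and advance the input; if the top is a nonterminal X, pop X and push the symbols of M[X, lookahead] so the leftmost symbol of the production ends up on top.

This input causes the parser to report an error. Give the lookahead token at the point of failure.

step 1: stack=$ U  input=c z c c z x c $  — expand U -> T Q x
step 2: stack=$ x Q T  input=c z c c z x c $  — expand T -> Q c
step 3: stack=$ x Q c Q  input=c z c c z x c $  — expand Q -> c z
step 4: stack=$ x Q c z c  input=c z c c z x c $  — match c
step 5: stack=$ x Q c z  input=z c c z x c $  — match z
step 6: stack=$ x Q c  input=c c z x c $  — match c
step 7: stack=$ x Q  input=c z x c $  — expand Q -> c z
step 8: stack=$ x z c  input=c z x c $  — match c
step 9: stack=$ x z  input=z x c $  — match z
step 10: stack=$ x  input=x c $  — match x
step 11: stack=$  input=c $  — error: stack empty but input remains

c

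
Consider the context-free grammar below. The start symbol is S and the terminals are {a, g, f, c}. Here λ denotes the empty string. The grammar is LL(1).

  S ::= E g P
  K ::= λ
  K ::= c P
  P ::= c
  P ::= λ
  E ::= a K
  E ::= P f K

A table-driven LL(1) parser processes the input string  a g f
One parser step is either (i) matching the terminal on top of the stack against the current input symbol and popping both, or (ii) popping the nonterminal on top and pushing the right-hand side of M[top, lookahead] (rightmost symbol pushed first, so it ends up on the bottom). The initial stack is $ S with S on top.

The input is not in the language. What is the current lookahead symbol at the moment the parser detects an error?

step 1: stack=$ S  input=a g f $  — expand S ::= E g P
step 2: stack=$ P g E  input=a g f $  — expand E ::= a K
step 3: stack=$ P g K a  input=a g f $  — match a
step 4: stack=$ P g K  input=g f $  — expand K ::= λ
step 5: stack=$ P g  input=g f $  — match g
step 6: stack=$ P  input=f $  — expand P ::= λ
step 7: stack=$  input=f $  — error: stack empty but input remains

f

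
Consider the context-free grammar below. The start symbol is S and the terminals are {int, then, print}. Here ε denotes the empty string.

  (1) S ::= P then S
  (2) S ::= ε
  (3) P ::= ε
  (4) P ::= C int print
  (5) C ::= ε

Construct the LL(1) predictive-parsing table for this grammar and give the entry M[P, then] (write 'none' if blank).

FIRST(C) = {ε}
FIRST(P) = {ε, int}  (via C int print)
FIRST(S) = {ε, int, then}  (via P then S)
FOLLOW(S) includes $ since S is the start symbol.
FOLLOW(P): in S::=P then S, P is followed by then S with FIRST {then}. Thus FOLLOW(P) = {then}.
For P ::= ε: FIRST(ε) = {ε}, so it goes in M[P, t] for t ∈ {}; since ε ∈ FIRST, also for every t ∈ FOLLOW(P) = {then}.
For P ::= C int print: FIRST(C int print) = {int}, so it goes in M[P, t] for t ∈ {int}.

P ::= ε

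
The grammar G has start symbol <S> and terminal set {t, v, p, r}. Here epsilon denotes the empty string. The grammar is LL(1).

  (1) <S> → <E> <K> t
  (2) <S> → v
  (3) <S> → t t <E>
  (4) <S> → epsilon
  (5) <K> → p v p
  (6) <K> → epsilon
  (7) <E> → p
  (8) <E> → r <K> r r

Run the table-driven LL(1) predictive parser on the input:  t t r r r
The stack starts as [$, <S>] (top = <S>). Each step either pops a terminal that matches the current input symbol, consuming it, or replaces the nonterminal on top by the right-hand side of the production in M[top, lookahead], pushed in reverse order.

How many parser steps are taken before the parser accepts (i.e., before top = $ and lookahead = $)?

step 1: stack=$ <S>  input=t t r r r $  — expand <S> → t t <E>
step 2: stack=$ <E> t t  input=t t r r r $  — match t
step 3: stack=$ <E> t  input=t r r r $  — match t
step 4: stack=$ <E>  input=r r r $  — expand <E> → r <K> r r
step 5: stack=$ r r <K> r  input=r r r $  — match r
step 6: stack=$ r r <K>  input=r r $  — expand <K> → epsilon
step 7: stack=$ r r  input=r r $  — match r
step 8: stack=$ r  input=r $  — match r
Accept reached after 8 steps.

8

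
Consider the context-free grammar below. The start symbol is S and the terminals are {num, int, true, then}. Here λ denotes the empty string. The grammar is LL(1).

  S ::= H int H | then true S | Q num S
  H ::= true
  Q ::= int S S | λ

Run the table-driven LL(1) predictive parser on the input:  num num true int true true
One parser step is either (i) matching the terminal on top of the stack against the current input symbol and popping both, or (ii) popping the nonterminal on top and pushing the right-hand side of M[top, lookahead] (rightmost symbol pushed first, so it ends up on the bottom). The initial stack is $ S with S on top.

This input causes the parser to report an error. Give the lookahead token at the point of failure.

true

      Stack         Input                         Action
   1  $ S           num num true int true true $  expand S ::= Q num S
   2  $ S num Q     num num true int true true $  expand Q ::= λ
   3  $ S num       num num true int true true $  match num
   4  $ S           num true int true true $      expand S ::= Q num S
   5  $ S num Q     num true int true true $      expand Q ::= λ
   6  $ S num       num true int true true $      match num
   7  $ S           true int true true $          expand S ::= H int H
   8  $ H int H     true int true true $          expand H ::= true
   9  $ H int true  true int true true $          match true
  10  $ H int       int true true $               match int
  11  $ H           true true $                   expand H ::= true
  12  $ true        true true $                   match true
  13  $             true $                        error: stack empty but input remains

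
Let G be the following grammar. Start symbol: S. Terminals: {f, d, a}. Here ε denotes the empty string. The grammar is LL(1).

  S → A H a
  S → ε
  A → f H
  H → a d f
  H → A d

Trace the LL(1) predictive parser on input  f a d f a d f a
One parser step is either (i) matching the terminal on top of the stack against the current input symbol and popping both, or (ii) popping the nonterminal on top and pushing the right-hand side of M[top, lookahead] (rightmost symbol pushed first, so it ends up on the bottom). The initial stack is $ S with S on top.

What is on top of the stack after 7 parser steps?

step 1: stack=$ S  input=f a d f a d f a $  — expand S → A H a
step 2: stack=$ a H A  input=f a d f a d f a $  — expand A → f H
step 3: stack=$ a H H f  input=f a d f a d f a $  — match f
step 4: stack=$ a H H  input=a d f a d f a $  — expand H → a d f
step 5: stack=$ a H f d a  input=a d f a d f a $  — match a
step 6: stack=$ a H f d  input=d f a d f a $  — match d
step 7: stack=$ a H f  input=f a d f a $  — match f
Stack after step 7: $ a H (top = H).

H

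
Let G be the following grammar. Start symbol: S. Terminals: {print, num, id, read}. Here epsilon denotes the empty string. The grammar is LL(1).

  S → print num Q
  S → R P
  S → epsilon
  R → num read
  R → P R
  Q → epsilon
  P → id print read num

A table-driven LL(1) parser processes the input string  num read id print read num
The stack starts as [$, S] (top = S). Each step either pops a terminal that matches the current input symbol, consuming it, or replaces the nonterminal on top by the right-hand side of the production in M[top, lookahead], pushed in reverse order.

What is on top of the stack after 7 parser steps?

read

step 1: stack=$ S  input=num read id print read num $  — expand S → R P
step 2: stack=$ P R  input=num read id print read num $  — expand R → num read
step 3: stack=$ P read num  input=num read id print read num $  — match num
step 4: stack=$ P read  input=read id print read num $  — match read
step 5: stack=$ P  input=id print read num $  — expand P → id print read num
step 6: stack=$ num read print id  input=id print read num $  — match id
step 7: stack=$ num read print  input=print read num $  — match print
Stack after step 7: $ num read (top = read).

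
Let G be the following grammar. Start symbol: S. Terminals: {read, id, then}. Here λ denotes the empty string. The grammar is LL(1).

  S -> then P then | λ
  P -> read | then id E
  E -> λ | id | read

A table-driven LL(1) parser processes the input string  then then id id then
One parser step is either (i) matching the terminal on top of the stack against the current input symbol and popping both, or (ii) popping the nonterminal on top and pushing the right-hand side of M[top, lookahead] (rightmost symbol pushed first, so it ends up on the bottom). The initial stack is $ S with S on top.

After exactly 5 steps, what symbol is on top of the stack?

E

     Stack             Input                   Action
  1  $ S               then then id id then $  expand S -> then P then
  2  $ then P then     then then id id then $  match then
  3  $ then P          then id id then $       expand P -> then id E
  4  $ then E id then  then id id then $       match then
  5  $ then E id       id id then $            match id
Stack after step 5: $ then E (top = E).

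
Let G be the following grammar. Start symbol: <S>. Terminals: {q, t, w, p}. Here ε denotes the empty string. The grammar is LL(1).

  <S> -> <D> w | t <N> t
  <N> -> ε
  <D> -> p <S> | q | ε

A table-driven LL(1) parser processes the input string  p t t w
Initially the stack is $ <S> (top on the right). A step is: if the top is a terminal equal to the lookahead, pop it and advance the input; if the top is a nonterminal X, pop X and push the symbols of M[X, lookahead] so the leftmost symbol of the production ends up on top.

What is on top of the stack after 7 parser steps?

w

     Stack        Input      Action
  1  $ <S>        p t t w $  expand <S> -> <D> w
  2  $ w <D>      p t t w $  expand <D> -> p <S>
  3  $ w <S> p    p t t w $  match p
  4  $ w <S>      t t w $    expand <S> -> t <N> t
  5  $ w t <N> t  t t w $    match t
  6  $ w t <N>    t w $      expand <N> -> ε
  7  $ w t        t w $      match t
Stack after step 7: $ w (top = w).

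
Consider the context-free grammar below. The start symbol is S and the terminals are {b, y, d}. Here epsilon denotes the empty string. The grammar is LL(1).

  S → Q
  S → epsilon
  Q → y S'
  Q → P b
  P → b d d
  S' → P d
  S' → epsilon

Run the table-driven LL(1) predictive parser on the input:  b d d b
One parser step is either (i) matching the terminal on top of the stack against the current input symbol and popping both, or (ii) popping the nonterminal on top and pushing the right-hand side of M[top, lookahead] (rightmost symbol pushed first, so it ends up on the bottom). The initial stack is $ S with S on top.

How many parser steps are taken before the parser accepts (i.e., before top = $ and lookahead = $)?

7

     Stack      Input      Action
  1  $ S        b d d b $  expand S → Q
  2  $ Q        b d d b $  expand Q → P b
  3  $ b P      b d d b $  expand P → b d d
  4  $ b d d b  b d d b $  match b
  5  $ b d d    d d b $    match d
  6  $ b d      d b $      match d
  7  $ b        b $        match b
Accept reached after 7 steps.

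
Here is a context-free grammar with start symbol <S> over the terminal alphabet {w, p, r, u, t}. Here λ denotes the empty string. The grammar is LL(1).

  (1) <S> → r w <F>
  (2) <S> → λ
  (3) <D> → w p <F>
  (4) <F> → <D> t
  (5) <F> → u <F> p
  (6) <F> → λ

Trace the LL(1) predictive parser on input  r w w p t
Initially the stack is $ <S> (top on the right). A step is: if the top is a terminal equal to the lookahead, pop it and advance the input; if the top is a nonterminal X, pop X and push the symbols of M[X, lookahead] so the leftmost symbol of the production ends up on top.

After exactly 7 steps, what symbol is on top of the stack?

     Stack        Input        Action
  1  $ <S>        r w w p t $  expand <S> → r w <F>
  2  $ <F> w r    r w w p t $  match r
  3  $ <F> w      w w p t $    match w
  4  $ <F>        w p t $      expand <F> → <D> t
  5  $ t <D>      w p t $      expand <D> → w p <F>
  6  $ t <F> p w  w p t $      match w
  7  $ t <F> p    p t $        match p
Stack after step 7: $ t <F> (top = <F>).

<F>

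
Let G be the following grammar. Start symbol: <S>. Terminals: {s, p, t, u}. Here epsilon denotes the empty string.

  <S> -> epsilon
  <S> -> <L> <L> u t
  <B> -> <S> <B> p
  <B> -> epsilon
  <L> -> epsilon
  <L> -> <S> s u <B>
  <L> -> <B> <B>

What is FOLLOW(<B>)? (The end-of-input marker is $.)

FIRST(<S>): from <S>->epsilon we get {epsilon}; from <S>-><L> <L> u t we get {p, s, u}. So FIRST(<S>) = {epsilon, p, s, u}.
FIRST(<B>): from <B>-><S> <B> p we get {p, s, u}; from <B>->epsilon we get {epsilon}. So FIRST(<B>) = {epsilon, p, s, u}.
FIRST(<L>): from <L>->epsilon we get {epsilon}; from <L>-><S> s u <B> we get {p, s, u}; from <L>-><B> <B> we get {epsilon, p, s, u}. So FIRST(<L>) = {epsilon, p, s, u}.
FOLLOW(<S>) includes $ since <S> is the start symbol.
FOLLOW(<S>): in <B>-><S> <B> p, <S> is followed by <B> p with FIRST {p, s, u}; in <L>-><S> s u <B>, <S> is followed by s u <B> with FIRST {s}. Thus FOLLOW(<S>) = {$, p, s, u}.
FOLLOW(<L>): in <S>-><L> <L> u t (occurrence 1), <L> is followed by <L> u t with FIRST {p, s, u}; in <S>-><L> <L> u t (occurrence 2), <L> is followed by u t with FIRST {u}. Thus FOLLOW(<L>) = {p, s, u}.
FOLLOW(<B>): in <B>-><S> <B> p, <B> is followed by p with FIRST {p}; in <L>-><S> s u <B>, the suffix after <B> is empty, so FOLLOW(<B>) ⊇ FOLLOW(<L>) = {p, s, u}; in <L>-><B> <B> (occurrence 1), <B> is followed by <B> with FIRST {epsilon, p, s, u}; in <L>-><B> <B> (occurrence 1), the suffix after <B> is nullable, so FOLLOW(<B>) ⊇ FOLLOW(<L>) = {p, s, u}; in <L>-><B> <B> (occurrence 2), the suffix after <B> is empty, so FOLLOW(<B>) ⊇ FOLLOW(<L>) = {p, s, u}. Thus FOLLOW(<B>) = {p, s, u}.

{p, s, u}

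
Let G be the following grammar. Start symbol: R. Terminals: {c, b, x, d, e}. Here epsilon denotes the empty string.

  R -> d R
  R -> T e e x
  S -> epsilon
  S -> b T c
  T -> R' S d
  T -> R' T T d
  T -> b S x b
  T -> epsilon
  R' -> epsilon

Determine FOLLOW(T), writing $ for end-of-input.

FIRST(S): from S->epsilon we get {epsilon}; from S->b T c we get {b}. So FIRST(S) = {epsilon, b}.
FIRST(R'): from R'->epsilon we get {epsilon}. So FIRST(R') = {epsilon}.
FIRST(T): from T->R' S d we get {b, d}; from T->R' T T d we get {b, d}; from T->b S x b we get {b}; from T->epsilon we get {epsilon}. So FIRST(T) = {epsilon, b, d}.
FIRST(R): from R->d R we get {d}; from R->T e e x we get {b, d, e}. So FIRST(R) = {b, d, e}.
FOLLOW(R) includes $ since R is the start symbol.
FOLLOW(R): in R->d R, the suffix after R is empty (adds nothing new). Thus FOLLOW(R) = {$}.
FOLLOW(S): in T->R' S d, S is followed by d with FIRST {d}; in T->b S x b, S is followed by x b with FIRST {x}. Thus FOLLOW(S) = {d, x}.
FOLLOW(T): in R->T e e x, T is followed by e e x with FIRST {e}; in S->b T c, T is followed by c with FIRST {c}; in T->R' T T d (occurrence 1), T is followed by T d with FIRST {b, d}; in T->R' T T d (occurrence 2), T is followed by d with FIRST {d}. Thus FOLLOW(T) = {b, c, d, e}.
FOLLOW(R'): in T->R' S d, R' is followed by S d with FIRST {b, d}; in T->R' T T d, R' is followed by T T d with FIRST {b, d}. Thus FOLLOW(R') = {b, d}.

{b, c, d, e}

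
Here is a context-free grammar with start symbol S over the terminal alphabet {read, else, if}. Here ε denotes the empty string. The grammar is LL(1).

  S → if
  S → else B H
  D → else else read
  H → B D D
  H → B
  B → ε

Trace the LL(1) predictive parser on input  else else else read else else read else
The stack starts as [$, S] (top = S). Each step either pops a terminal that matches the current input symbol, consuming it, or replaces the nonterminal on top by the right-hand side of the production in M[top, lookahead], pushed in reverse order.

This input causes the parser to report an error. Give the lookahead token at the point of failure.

else

      Stack               Input                                      Action
   1  $ S                 else else else read else else read else $  expand S → else B H
   2  $ H B else          else else else read else else read else $  match else
   3  $ H B               else else read else else read else $       expand B → ε
   4  $ H                 else else read else else read else $       expand H → B D D
   5  $ D D B             else else read else else read else $       expand B → ε
   6  $ D D               else else read else else read else $       expand D → else else read
   7  $ D read else else  else else read else else read else $       match else
   8  $ D read else       else read else else read else $            match else
   9  $ D read            read else else read else $                 match read
  10  $ D                 else else read else $                      expand D → else else read
  11  $ read else else    else else read else $                      match else
  12  $ read else         else read else $                           match else
  13  $ read              read else $                                match read
  14  $                   else $                                     error: stack empty but input remains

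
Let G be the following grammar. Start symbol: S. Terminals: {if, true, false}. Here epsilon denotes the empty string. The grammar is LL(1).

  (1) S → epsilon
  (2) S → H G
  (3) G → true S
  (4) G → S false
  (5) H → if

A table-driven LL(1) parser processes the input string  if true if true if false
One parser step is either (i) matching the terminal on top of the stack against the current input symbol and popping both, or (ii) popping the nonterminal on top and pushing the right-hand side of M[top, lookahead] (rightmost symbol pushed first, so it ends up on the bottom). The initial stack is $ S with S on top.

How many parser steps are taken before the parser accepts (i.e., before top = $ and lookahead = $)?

step 1: stack=$ S  input=if true if true if false $  — expand S → H G
step 2: stack=$ G H  input=if true if true if false $  — expand H → if
step 3: stack=$ G if  input=if true if true if false $  — match if
step 4: stack=$ G  input=true if true if false $  — expand G → true S
step 5: stack=$ S true  input=true if true if false $  — match true
step 6: stack=$ S  input=if true if false $  — expand S → H G
step 7: stack=$ G H  input=if true if false $  — expand H → if
step 8: stack=$ G if  input=if true if false $  — match if
step 9: stack=$ G  input=true if false $  — expand G → true S
step 10: stack=$ S true  input=true if false $  — match true
step 11: stack=$ S  input=if false $  — expand S → H G
step 12: stack=$ G H  input=if false $  — expand H → if
step 13: stack=$ G if  input=if false $  — match if
step 14: stack=$ G  input=false $  — expand G → S false
step 15: stack=$ false S  input=false $  — expand S → epsilon
step 16: stack=$ false  input=false $  — match false
Accept reached after 16 steps.

16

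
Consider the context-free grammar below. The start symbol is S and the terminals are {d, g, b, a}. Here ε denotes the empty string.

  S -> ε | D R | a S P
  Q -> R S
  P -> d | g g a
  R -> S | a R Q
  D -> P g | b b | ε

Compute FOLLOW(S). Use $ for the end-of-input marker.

FIRST(P) = {d, g}
FIRST(D) = {ε, b, d, g}  (via P g)
FIRST(S) = {ε, a, b, d, g}  (via D R)
FIRST(R) = {ε, a, b, d, g}  (via S)
FIRST(Q) = {ε, a, b, d, g}  (via R S)
FOLLOW(S) includes $ since S is the start symbol.
FOLLOW(S): in S->a S P, S is followed by P with FIRST {d, g}; in Q->R S, the suffix after S is empty, so FOLLOW(S) ⊇ FOLLOW(Q) = {$, a, b, d, g}; in R->S, the suffix after S is empty, so FOLLOW(S) ⊇ FOLLOW(R) = {$, a, b, d, g}. Thus FOLLOW(S) = {$, a, b, d, g}.
FOLLOW(P): in S->a S P, the suffix after P is empty, so FOLLOW(P) ⊇ FOLLOW(S) = {$, a, b, d, g}; in D->P g, P is followed by g with FIRST {g}. Thus FOLLOW(P) = {$, a, b, d, g}.
FOLLOW(D): in S->D R, D is followed by R with FIRST {ε, a, b, d, g}; in S->D R, the suffix after D is nullable, so FOLLOW(D) ⊇ FOLLOW(S) = {$, a, b, d, g}. Thus FOLLOW(D) = {$, a, b, d, g}.
FOLLOW(Q): in R->a R Q, the suffix after Q is empty, so FOLLOW(Q) ⊇ FOLLOW(R) = {$, a, b, d, g}. Thus FOLLOW(Q) = {$, a, b, d, g}.
FOLLOW(R): in S->D R, the suffix after R is empty, so FOLLOW(R) ⊇ FOLLOW(S) = {$, a, b, d, g}; in Q->R S, R is followed by S with FIRST {ε, a, b, d, g}; in Q->R S, the suffix after R is nullable, so FOLLOW(R) ⊇ FOLLOW(Q) = {$, a, b, d, g}; in R->a R Q, R is followed by Q with FIRST {ε, a, b, d, g}; in R->a R Q, the suffix after R is nullable (adds nothing new). Thus FOLLOW(R) = {$, a, b, d, g}.

{$, a, b, d, g}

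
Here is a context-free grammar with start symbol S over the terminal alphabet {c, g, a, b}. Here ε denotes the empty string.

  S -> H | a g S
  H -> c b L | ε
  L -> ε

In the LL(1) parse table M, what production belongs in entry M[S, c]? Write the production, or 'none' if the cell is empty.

FIRST(H): from H->c b L we get {c}; from H->ε we get {ε}. So FIRST(H) = {ε, c}.
FIRST(L): from L->ε we get {ε}. So FIRST(L) = {ε}.
FIRST(S): from S->H we get {ε, c}; from S->a g S we get {a}. So FIRST(S) = {ε, a, c}.
FOLLOW(S) includes $ since S is the start symbol.
FOLLOW(S): in S->a g S, the suffix after S is empty (adds nothing new). Thus FOLLOW(S) = {$}.
For S -> H: FIRST(H) = {ε, c}, so it goes in M[S, t] for t ∈ {c}; since ε ∈ FIRST, also for every t ∈ FOLLOW(S) = {$}.
For S -> a g S: FIRST(a g S) = {a}, so it goes in M[S, t] for t ∈ {a}.

S -> H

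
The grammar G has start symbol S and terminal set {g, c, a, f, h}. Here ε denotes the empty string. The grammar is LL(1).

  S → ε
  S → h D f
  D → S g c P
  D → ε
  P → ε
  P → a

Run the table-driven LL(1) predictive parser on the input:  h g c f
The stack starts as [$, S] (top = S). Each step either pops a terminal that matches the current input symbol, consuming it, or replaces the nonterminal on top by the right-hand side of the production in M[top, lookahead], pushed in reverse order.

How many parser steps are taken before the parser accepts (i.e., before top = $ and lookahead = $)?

     Stack        Input      Action
  1  $ S          h g c f $  expand S → h D f
  2  $ f D h      h g c f $  match h
  3  $ f D        g c f $    expand D → S g c P
  4  $ f P c g S  g c f $    expand S → ε
  5  $ f P c g    g c f $    match g
  6  $ f P c      c f $      match c
  7  $ f P        f $        expand P → ε
  8  $ f          f $        match f
Accept reached after 8 steps.

8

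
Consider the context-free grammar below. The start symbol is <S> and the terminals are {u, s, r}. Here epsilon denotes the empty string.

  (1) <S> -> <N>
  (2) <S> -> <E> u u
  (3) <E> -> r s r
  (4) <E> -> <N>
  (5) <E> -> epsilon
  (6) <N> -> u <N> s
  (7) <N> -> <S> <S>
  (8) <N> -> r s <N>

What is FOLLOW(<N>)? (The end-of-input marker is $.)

{$, r, s, u}

FIRST(<S>): from <S>-><N> we get {r, u}; from <S>-><E> u u we get {r, u}. So FIRST(<S>) = {r, u}.
FIRST(<N>): from <N>->u <N> s we get {u}; from <N>-><S> <S> we get {r, u}; from <N>->r s <N> we get {r}. So FIRST(<N>) = {r, u}.
FIRST(<E>): from <E>->r s r we get {r}; from <E>-><N> we get {r, u}; from <E>->epsilon we get {epsilon}. So FIRST(<E>) = {epsilon, r, u}.
FOLLOW(<S>) includes $ since <S> is the start symbol.
FOLLOW(<E>): in <S>-><E> u u, <E> is followed by u u with FIRST {u}. Thus FOLLOW(<E>) = {u}.
FOLLOW(<S>): in <N>-><S> <S> (occurrence 1), <S> is followed by <S> with FIRST {r, u}; in <N>-><S> <S> (occurrence 2), the suffix after <S> is empty, so FOLLOW(<S>) ⊇ FOLLOW(<N>) = {$, r, s, u}. Thus FOLLOW(<S>) = {$, r, s, u}.
FOLLOW(<N>): in <S>-><N>, the suffix after <N> is empty, so FOLLOW(<N>) ⊇ FOLLOW(<S>) = {$, r, s, u}; in <E>-><N>, the suffix after <N> is empty, so FOLLOW(<N>) ⊇ FOLLOW(<E>) = {u}; in <N>->u <N> s, <N> is followed by s with FIRST {s}; in <N>->r s <N>, the suffix after <N> is empty (adds nothing new). Thus FOLLOW(<N>) = {$, r, s, u}.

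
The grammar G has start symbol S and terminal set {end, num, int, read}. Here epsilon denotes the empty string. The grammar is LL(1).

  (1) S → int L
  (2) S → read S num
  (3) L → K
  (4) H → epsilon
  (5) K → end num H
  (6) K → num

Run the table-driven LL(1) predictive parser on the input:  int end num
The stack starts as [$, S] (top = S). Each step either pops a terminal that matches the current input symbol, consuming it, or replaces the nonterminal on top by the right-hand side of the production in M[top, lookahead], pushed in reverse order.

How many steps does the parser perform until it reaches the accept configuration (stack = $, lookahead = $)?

7

     Stack        Input          Action
  1  $ S          int end num $  expand S → int L
  2  $ L int      int end num $  match int
  3  $ L          end num $      expand L → K
  4  $ K          end num $      expand K → end num H
  5  $ H num end  end num $      match end
  6  $ H num      num $          match num
  7  $ H          $              expand H → epsilon
Accept reached after 7 steps.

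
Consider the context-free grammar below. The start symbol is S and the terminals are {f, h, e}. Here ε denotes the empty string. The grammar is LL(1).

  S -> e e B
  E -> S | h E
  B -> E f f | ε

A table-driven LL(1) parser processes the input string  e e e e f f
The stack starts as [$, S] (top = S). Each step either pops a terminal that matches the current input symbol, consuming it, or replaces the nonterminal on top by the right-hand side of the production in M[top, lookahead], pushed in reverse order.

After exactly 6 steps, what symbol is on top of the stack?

     Stack    Input          Action
  1  $ S      e e e e f f $  expand S -> e e B
  2  $ B e e  e e e e f f $  match e
  3  $ B e    e e e f f $    match e
  4  $ B      e e f f $      expand B -> E f f
  5  $ f f E  e e f f $      expand E -> S
  6  $ f f S  e e f f $      expand S -> e e B
Stack after step 6: $ f f B e e (top = e).

e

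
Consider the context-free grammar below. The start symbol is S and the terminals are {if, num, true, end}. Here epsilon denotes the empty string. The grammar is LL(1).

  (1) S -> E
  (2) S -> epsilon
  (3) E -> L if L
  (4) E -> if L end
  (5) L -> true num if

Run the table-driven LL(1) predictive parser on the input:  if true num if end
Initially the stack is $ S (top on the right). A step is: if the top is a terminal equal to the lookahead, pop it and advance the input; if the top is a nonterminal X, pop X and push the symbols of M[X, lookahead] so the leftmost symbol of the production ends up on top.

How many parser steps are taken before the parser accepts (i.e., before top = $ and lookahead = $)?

step 1: stack=$ S  input=if true num if end $  — expand S -> E
step 2: stack=$ E  input=if true num if end $  — expand E -> if L end
step 3: stack=$ end L if  input=if true num if end $  — match if
step 4: stack=$ end L  input=true num if end $  — expand L -> true num if
step 5: stack=$ end if num true  input=true num if end $  — match true
step 6: stack=$ end if num  input=num if end $  — match num
step 7: stack=$ end if  input=if end $  — match if
step 8: stack=$ end  input=end $  — match end
Accept reached after 8 steps.

8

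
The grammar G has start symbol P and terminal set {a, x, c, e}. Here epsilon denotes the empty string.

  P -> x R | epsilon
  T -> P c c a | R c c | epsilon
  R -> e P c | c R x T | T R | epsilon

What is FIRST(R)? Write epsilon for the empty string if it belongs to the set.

FIRST(P): from P->x R we get {x}; from P->epsilon we get {epsilon}. So FIRST(P) = {epsilon, x}.
FIRST(T): from T->P c c a we get {c, x}; from T->R c c we get {c, e, x}; from T->epsilon we get {epsilon}. So FIRST(T) = {epsilon, c, e, x}.
FIRST(R): from R->e P c we get {e}; from R->c R x T we get {c}; from R->T R we get {epsilon, c, e, x}; from R->epsilon we get {epsilon}. So FIRST(R) = {epsilon, c, e, x}.

{epsilon, c, e, x}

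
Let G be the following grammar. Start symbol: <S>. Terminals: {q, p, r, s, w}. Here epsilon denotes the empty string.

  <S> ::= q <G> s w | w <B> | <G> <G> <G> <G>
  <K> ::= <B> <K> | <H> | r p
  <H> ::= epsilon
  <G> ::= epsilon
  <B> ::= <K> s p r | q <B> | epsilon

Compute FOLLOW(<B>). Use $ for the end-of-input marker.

FIRST(<H>): from <H>::=epsilon we get {epsilon}. So FIRST(<H>) = {epsilon}.
FIRST(<G>): from <G>::=epsilon we get {epsilon}. So FIRST(<G>) = {epsilon}.
FIRST(<S>): from <S>::=q <G> s w we get {q}; from <S>::=w <B> we get {w}; from <S>::=<G> <G> <G> <G> we get {epsilon}. So FIRST(<S>) = {epsilon, q, w}.
FIRST(<K>): from <K>::=<B> <K> we get {epsilon, q, r, s}; from <K>::=<H> we get {epsilon}; from <K>::=r p we get {r}. So FIRST(<K>) = {epsilon, q, r, s}.
FIRST(<B>): from <B>::=<K> s p r we get {q, r, s}; from <B>::=q <B> we get {q}; from <B>::=epsilon we get {epsilon}. So FIRST(<B>) = {epsilon, q, r, s}.
FOLLOW(<S>) includes $ since <S> is the start symbol.
FOLLOW(<S>): <S> appears on no right-hand side. Thus FOLLOW(<S>) = {$}.
FOLLOW(<K>): in <K>::=<B> <K>, the suffix after <K> is empty (adds nothing new); in <B>::=<K> s p r, <K> is followed by s p r with FIRST {s}. Thus FOLLOW(<K>) = {s}.
FOLLOW(<H>): in <K>::=<H>, the suffix after <H> is empty, so FOLLOW(<H>) ⊇ FOLLOW(<K>) = {s}. Thus FOLLOW(<H>) = {s}.
FOLLOW(<G>): in <S>::=q <G> s w, <G> is followed by s w with FIRST {s}; in <S>::=<G> <G> <G> <G> (occurrence 1), <G> is followed by <G> <G> <G> with FIRST {epsilon}; in <S>::=<G> <G> <G> <G> (occurrence 1), the suffix after <G> is nullable, so FOLLOW(<G>) ⊇ FOLLOW(<S>) = {$}; in <S>::=<G> <G> <G> <G> (occurrence 2), <G> is followed by <G> <G> with FIRST {epsilon}; in <S>::=<G> <G> <G> <G> (occurrence 2), the suffix after <G> is nullable, so FOLLOW(<G>) ⊇ FOLLOW(<S>) = {$}; in <S>::=<G> <G> <G> <G> (occurrence 3), <G> is followed by <G> with FIRST {epsilon}; in <S>::=<G> <G> <G> <G> (occurrence 3), the suffix after <G> is nullable, so FOLLOW(<G>) ⊇ FOLLOW(<S>) = {$}; in <S>::=<G> <G> <G> <G> (occurrence 4), the suffix after <G> is empty, so FOLLOW(<G>) ⊇ FOLLOW(<S>) = {$}. Thus FOLLOW(<G>) = {$, s}.
FOLLOW(<B>): in <S>::=w <B>, the suffix after <B> is empty, so FOLLOW(<B>) ⊇ FOLLOW(<S>) = {$}; in <K>::=<B> <K>, <B> is followed by <K> with FIRST {epsilon, q, r, s}; in <K>::=<B> <K>, the suffix after <B> is nullable, so FOLLOW(<B>) ⊇ FOLLOW(<K>) = {s}; in <B>::=q <B>, the suffix after <B> is empty (adds nothing new). Thus FOLLOW(<B>) = {$, q, r, s}.

{$, q, r, s}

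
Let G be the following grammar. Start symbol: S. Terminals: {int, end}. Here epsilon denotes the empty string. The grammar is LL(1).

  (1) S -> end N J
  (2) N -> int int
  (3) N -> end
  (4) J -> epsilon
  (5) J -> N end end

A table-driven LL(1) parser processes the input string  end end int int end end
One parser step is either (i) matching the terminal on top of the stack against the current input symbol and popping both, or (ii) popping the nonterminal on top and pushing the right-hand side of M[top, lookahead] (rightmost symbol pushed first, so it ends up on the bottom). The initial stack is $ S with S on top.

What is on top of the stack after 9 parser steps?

     Stack              Input                      Action
  1  $ S                end end int int end end $  expand S -> end N J
  2  $ J N end          end end int int end end $  match end
  3  $ J N              end int int end end $      expand N -> end
  4  $ J end            end int int end end $      match end
  5  $ J                int int end end $          expand J -> N end end
  6  $ end end N        int int end end $          expand N -> int int
  7  $ end end int int  int int end end $          match int
  8  $ end end int      int end end $              match int
  9  $ end end          end end $                  match end
Stack after step 9: $ end (top = end).

end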